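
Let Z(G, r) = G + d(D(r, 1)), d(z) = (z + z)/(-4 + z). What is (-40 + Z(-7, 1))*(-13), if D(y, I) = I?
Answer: 1859/3 ≈ 619.67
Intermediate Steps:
d(z) = 2*z/(-4 + z) (d(z) = (2*z)/(-4 + z) = 2*z/(-4 + z))
Z(G, r) = -⅔ + G (Z(G, r) = G + 2*1/(-4 + 1) = G + 2*1/(-3) = G + 2*1*(-⅓) = G - ⅔ = -⅔ + G)
(-40 + Z(-7, 1))*(-13) = (-40 + (-⅔ - 7))*(-13) = (-40 - 23/3)*(-13) = -143/3*(-13) = 1859/3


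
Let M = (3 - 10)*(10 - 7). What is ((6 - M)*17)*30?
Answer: 13770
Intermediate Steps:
M = -21 (M = -7*3 = -21)
((6 - M)*17)*30 = ((6 - 1*(-21))*17)*30 = ((6 + 21)*17)*30 = (27*17)*30 = 459*30 = 13770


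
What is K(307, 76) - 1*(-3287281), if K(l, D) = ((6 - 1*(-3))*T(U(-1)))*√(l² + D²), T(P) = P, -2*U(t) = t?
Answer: 3287281 + 45*√4001/2 ≈ 3.2887e+6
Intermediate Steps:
U(t) = -t/2
K(l, D) = 9*√(D² + l²)/2 (K(l, D) = ((6 - 1*(-3))*(-½*(-1)))*√(l² + D²) = ((6 + 3)*(½))*√(D² + l²) = (9*(½))*√(D² + l²) = 9*√(D² + l²)/2)
K(307, 76) - 1*(-3287281) = 9*√(76² + 307²)/2 - 1*(-3287281) = 9*√(5776 + 94249)/2 + 3287281 = 9*√100025/2 + 3287281 = 9*(5*√4001)/2 + 3287281 = 45*√4001/2 + 3287281 = 3287281 + 45*√4001/2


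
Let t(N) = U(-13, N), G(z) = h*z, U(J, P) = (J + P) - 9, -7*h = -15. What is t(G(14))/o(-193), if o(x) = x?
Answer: -8/193 ≈ -0.041451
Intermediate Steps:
h = 15/7 (h = -⅐*(-15) = 15/7 ≈ 2.1429)
U(J, P) = -9 + J + P
G(z) = 15*z/7
t(N) = -22 + N (t(N) = -9 - 13 + N = -22 + N)
t(G(14))/o(-193) = (-22 + (15/7)*14)/(-193) = (-22 + 30)*(-1/193) = 8*(-1/193) = -8/193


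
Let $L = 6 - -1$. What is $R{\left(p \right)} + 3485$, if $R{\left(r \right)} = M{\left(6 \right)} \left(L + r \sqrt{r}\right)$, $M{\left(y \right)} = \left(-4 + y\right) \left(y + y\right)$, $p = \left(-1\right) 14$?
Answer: $3653 - 336 i \sqrt{14} \approx 3653.0 - 1257.2 i$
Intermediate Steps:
$p = -14$
$L = 7$ ($L = 6 + 1 = 7$)
$M{\left(y \right)} = 2 y \left(-4 + y\right)$ ($M{\left(y \right)} = \left(-4 + y\right) 2 y = 2 y \left(-4 + y\right)$)
$R{\left(r \right)} = 168 + 24 r^{\frac{3}{2}}$ ($R{\left(r \right)} = 2 \cdot 6 \left(-4 + 6\right) \left(7 + r \sqrt{r}\right) = 2 \cdot 6 \cdot 2 \left(7 + r^{\frac{3}{2}}\right) = 24 \left(7 + r^{\frac{3}{2}}\right) = 168 + 24 r^{\frac{3}{2}}$)
$R{\left(p \right)} + 3485 = \left(168 + 24 \left(-14\right)^{\frac{3}{2}}\right) + 3485 = \left(168 + 24 \left(- 14 i \sqrt{14}\right)\right) + 3485 = \left(168 - 336 i \sqrt{14}\right) + 3485 = 3653 - 336 i \sqrt{14}$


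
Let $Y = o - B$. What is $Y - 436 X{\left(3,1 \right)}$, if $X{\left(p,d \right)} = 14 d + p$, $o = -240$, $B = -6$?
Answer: $-7646$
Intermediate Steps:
$X{\left(p,d \right)} = p + 14 d$
$Y = -234$ ($Y = -240 - -6 = -240 + 6 = -234$)
$Y - 436 X{\left(3,1 \right)} = -234 - 436 \left(3 + 14 \cdot 1\right) = -234 - 436 \left(3 + 14\right) = -234 - 7412 = -7646$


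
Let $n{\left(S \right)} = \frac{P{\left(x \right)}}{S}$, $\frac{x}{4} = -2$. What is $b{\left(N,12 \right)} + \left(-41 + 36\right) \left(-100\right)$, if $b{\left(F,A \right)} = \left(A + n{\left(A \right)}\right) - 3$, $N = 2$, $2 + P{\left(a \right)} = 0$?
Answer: $\frac{3053}{6} \approx 508.83$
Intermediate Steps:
$x = -8$ ($x = 4 \left(-2\right) = -8$)
$P{\left(a \right)} = -2$ ($P{\left(a \right)} = -2 + 0 = -2$)
$n{\left(S \right)} = - \frac{2}{S}$
$b{\left(F,A \right)} = -3 + A - \frac{2}{A}$ ($b{\left(F,A \right)} = \left(A - \frac{2}{A}\right) - 3 = -3 + A - \frac{2}{A}$)
$b{\left(N,12 \right)} + \left(-41 + 36\right) \left(-100\right) = \left(-3 + 12 - \frac{2}{12}\right) + \left(-41 + 36\right) \left(-100\right) = \left(-3 + 12 - \frac{1}{6}\right) - -500 = \left(-3 + 12 - \frac{1}{6}\right) + 500 = \frac{53}{6} + 500 = \frac{3053}{6}$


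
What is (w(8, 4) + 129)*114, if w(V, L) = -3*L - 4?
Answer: 12882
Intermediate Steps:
w(V, L) = -4 - 3*L
(w(8, 4) + 129)*114 = ((-4 - 3*4) + 129)*114 = ((-4 - 12) + 129)*114 = (-16 + 129)*114 = 113*114 = 12882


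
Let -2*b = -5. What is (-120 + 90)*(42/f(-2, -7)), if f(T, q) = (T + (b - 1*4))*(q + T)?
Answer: -40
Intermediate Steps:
b = 5/2 (b = -½*(-5) = 5/2 ≈ 2.5000)
f(T, q) = (-3/2 + T)*(T + q) (f(T, q) = (T + (5/2 - 1*4))*(q + T) = (T + (5/2 - 4))*(T + q) = (T - 3/2)*(T + q) = (-3/2 + T)*(T + q))
(-120 + 90)*(42/f(-2, -7)) = (-120 + 90)*(42/((-2)² - 3/2*(-2) - 3/2*(-7) - 2*(-7))) = -1260/(4 + 3 + 21/2 + 14) = -1260/63/2 = -1260*2/63 = -30*4/3 = -40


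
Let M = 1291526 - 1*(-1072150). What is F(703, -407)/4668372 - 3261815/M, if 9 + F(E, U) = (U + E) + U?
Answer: -140996754225/102171470884 ≈ -1.3800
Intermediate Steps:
F(E, U) = -9 + E + 2*U (F(E, U) = -9 + ((U + E) + U) = -9 + ((E + U) + U) = -9 + (E + 2*U) = -9 + E + 2*U)
M = 2363676 (M = 1291526 + 1072150 = 2363676)
F(703, -407)/4668372 - 3261815/M = (-9 + 703 + 2*(-407))/4668372 - 3261815/2363676 = (-9 + 703 - 814)*(1/4668372) - 3261815*1/2363676 = -120*1/4668372 - 3261815/2363676 = -10/389031 - 3261815/2363676 = -140996754225/102171470884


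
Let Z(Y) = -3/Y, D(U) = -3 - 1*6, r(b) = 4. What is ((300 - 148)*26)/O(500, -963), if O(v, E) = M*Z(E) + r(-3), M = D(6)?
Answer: 422864/425 ≈ 994.97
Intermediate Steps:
D(U) = -9 (D(U) = -3 - 6 = -9)
M = -9
O(v, E) = 4 + 27/E (O(v, E) = -(-27)/E + 4 = 27/E + 4 = 4 + 27/E)
((300 - 148)*26)/O(500, -963) = ((300 - 148)*26)/(4 + 27/(-963)) = (152*26)/(4 + 27*(-1/963)) = 3952/(4 - 3/107) = 3952/(425/107) = 3952*(107/425) = 422864/425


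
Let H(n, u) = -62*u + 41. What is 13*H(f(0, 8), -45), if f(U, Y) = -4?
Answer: 36803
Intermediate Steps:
H(n, u) = 41 - 62*u
13*H(f(0, 8), -45) = 13*(41 - 62*(-45)) = 13*(41 + 2790) = 13*2831 = 36803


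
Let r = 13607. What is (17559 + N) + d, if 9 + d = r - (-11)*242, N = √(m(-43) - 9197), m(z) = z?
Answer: 33819 + 2*I*√2310 ≈ 33819.0 + 96.125*I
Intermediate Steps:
N = 2*I*√2310 (N = √(-43 - 9197) = √(-9240) = 2*I*√2310 ≈ 96.125*I)
d = 16260 (d = -9 + (13607 - (-11)*242) = -9 + (13607 - 1*(-2662)) = -9 + (13607 + 2662) = -9 + 16269 = 16260)
(17559 + N) + d = (17559 + 2*I*√2310) + 16260 = 33819 + 2*I*√2310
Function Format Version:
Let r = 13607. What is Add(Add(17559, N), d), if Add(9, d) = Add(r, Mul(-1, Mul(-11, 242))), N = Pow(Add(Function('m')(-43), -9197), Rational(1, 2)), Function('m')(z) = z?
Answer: Add(33819, Mul(2, I, Pow(2310, Rational(1, 2)))) ≈ Add(33819., Mul(96.125, I))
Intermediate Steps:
N = Mul(2, I, Pow(2310, Rational(1, 2))) (N = Pow(Add(-43, -9197), Rational(1, 2)) = Pow(-9240, Rational(1, 2)) = Mul(2, I, Pow(2310, Rational(1, 2))) ≈ Mul(96.125, I))
d = 16260 (d = Add(-9, Add(13607, Mul(-1, Mul(-11, 242)))) = Add(-9, Add(13607, Mul(-1, -2662))) = Add(-9, Add(13607, 2662)) = Add(-9, 16269) = 16260)
Add(Add(17559, N), d) = Add(Add(17559, Mul(2, I, Pow(2310, Rational(1, 2)))), 16260) = Add(33819, Mul(2, I, Pow(2310, Rational(1, 2))))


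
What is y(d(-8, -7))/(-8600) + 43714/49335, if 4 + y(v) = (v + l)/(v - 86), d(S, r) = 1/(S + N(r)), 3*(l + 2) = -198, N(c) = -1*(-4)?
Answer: 34190791/38571000 ≈ 0.88644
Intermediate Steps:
N(c) = 4
l = -68 (l = -2 + (⅓)*(-198) = -2 - 66 = -68)
d(S, r) = 1/(4 + S) (d(S, r) = 1/(S + 4) = 1/(4 + S))
y(v) = -4 + (-68 + v)/(-86 + v) (y(v) = -4 + (v - 68)/(v - 86) = -4 + (-68 + v)/(-86 + v))
y(d(-8, -7))/(-8600) + 43714/49335 = (3*(92 - 1/(4 - 8))/(-86 + 1/(4 - 8)))/(-8600) + 43714/49335 = (3*(92 - 1/(-4))/(-86 + 1/(-4)))*(-1/8600) + 43714*(1/49335) = (3*(92 - 1*(-¼))/(-86 - ¼))*(-1/8600) + 3974/4485 = (3*(92 + ¼)/(-345/4))*(-1/8600) + 3974/4485 = (3*(-4/345)*(369/4))*(-1/8600) + 3974/4485 = -369/115*(-1/8600) + 3974/4485 = 369/989000 + 3974/4485 = 34190791/38571000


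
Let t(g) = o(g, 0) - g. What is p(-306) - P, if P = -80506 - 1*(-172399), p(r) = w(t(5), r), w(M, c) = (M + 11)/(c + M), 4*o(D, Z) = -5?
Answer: -114774376/1249 ≈ -91893.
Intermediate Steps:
o(D, Z) = -5/4 (o(D, Z) = (¼)*(-5) = -5/4)
t(g) = -5/4 - g
w(M, c) = (11 + M)/(M + c)
p(r) = 19/(4*(-25/4 + r)) (p(r) = (11 + (-5/4 - 1*5))/((-5/4 - 1*5) + r) = (11 + (-5/4 - 5))/((-5/4 - 5) + r) = (11 - 25/4)/(-25/4 + r) = (19/4)/(-25/4 + r) = 19/(4*(-25/4 + r)))
P = 91893 (P = -80506 + 172399 = 91893)
p(-306) - P = 19/(-25 + 4*(-306)) - 1*91893 = 19/(-25 - 1224) - 91893 = 19/(-1249) - 91893 = 19*(-1/1249) - 91893 = -19/1249 - 91893 = -114774376/1249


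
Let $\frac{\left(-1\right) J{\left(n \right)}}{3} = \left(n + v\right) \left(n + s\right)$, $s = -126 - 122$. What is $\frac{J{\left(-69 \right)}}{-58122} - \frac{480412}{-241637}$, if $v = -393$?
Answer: $\frac{7449367881}{780245873} \approx 9.5475$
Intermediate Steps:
$s = -248$
$J{\left(n \right)} = - 3 \left(-393 + n\right) \left(-248 + n\right)$ ($J{\left(n \right)} = - 3 \left(n - 393\right) \left(n - 248\right) = - 3 \left(-393 + n\right) \left(-248 + n\right)$)
$\frac{J{\left(-69 \right)}}{-58122} - \frac{480412}{-241637} = \frac{-292392 - 3 \left(-69\right)^{2} + 1923 \left(-69\right)}{-58122} - \frac{480412}{-241637} = \left(-292392 - 14283 - 132687\right) \left(- \frac{1}{58122}\right) - - \frac{480412}{241637} = \left(-292392 - 14283 - 132687\right) \left(- \frac{1}{58122}\right) + \frac{480412}{241637} = \left(-439362\right) \left(- \frac{1}{58122}\right) + \frac{480412}{241637} = \frac{24409}{3229} + \frac{480412}{241637} = \frac{7449367881}{780245873}$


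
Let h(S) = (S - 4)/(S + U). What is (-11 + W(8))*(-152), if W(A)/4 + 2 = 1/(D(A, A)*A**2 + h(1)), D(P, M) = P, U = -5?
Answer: 5920856/2051 ≈ 2886.8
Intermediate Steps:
h(S) = (-4 + S)/(-5 + S) (h(S) = (S - 4)/(S - 5) = (-4 + S)/(-5 + S))
W(A) = -8 + 4/(3/4 + A**3) (W(A) = -8 + 4/(A*A**2 + (-4 + 1)/(-5 + 1)) = -8 + 4/(A**3 - 3/(-4)) = -8 + 4/(A**3 - 1/4*(-3)) = -8 + 4/(A**3 + 3/4) = -8 + 4/(3/4 + A**3))
(-11 + W(8))*(-152) = (-11 + 8*(-1 - 4*8**3)/(3 + 4*8**3))*(-152) = (-11 + 8*(-1 - 4*512)/(3 + 4*512))*(-152) = (-11 + 8*(-1 - 2048)/(3 + 2048))*(-152) = (-11 + 8*(-2049)/2051)*(-152) = (-11 + 8*(1/2051)*(-2049))*(-152) = (-11 - 16392/2051)*(-152) = -38953/2051*(-152) = 5920856/2051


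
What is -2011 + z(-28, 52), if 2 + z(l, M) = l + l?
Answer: -2069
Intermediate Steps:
z(l, M) = -2 + 2*l (z(l, M) = -2 + (l + l) = -2 + 2*l)
-2011 + z(-28, 52) = -2011 + (-2 + 2*(-28)) = -2011 + (-2 - 56) = -2011 - 58 = -2069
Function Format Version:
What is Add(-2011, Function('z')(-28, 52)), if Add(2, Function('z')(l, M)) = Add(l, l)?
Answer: -2069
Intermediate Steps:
Function('z')(l, M) = Add(-2, Mul(2, l)) (Function('z')(l, M) = Add(-2, Add(l, l)) = Add(-2, Mul(2, l)))
Add(-2011, Function('z')(-28, 52)) = Add(-2011, Add(-2, Mul(2, -28))) = Add(-2011, Add(-2, -56)) = Add(-2011, -58) = -2069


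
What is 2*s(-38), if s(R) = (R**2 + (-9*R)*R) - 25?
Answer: -23154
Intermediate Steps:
s(R) = -25 - 8*R**2 (s(R) = (R**2 - 9*R**2) - 25 = -8*R**2 - 25 = -25 - 8*R**2)
2*s(-38) = 2*(-25 - 8*(-38)**2) = 2*(-25 - 8*1444) = 2*(-25 - 11552) = 2*(-11577) = -23154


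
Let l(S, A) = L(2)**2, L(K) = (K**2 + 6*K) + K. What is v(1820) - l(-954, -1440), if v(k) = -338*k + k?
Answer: -613664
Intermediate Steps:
L(K) = K**2 + 7*K
v(k) = -337*k
l(S, A) = 324 (l(S, A) = (2*(7 + 2))**2 = (2*9)**2 = 18**2 = 324)
v(1820) - l(-954, -1440) = -337*1820 - 1*324 = -613340 - 324 = -613664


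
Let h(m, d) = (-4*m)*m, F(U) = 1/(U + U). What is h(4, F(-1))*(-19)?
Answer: 1216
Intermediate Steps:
F(U) = 1/(2*U)
h(m, d) = -4*m**2
h(4, F(-1))*(-19) = -4*4**2*(-19) = -4*16*(-19) = -64*(-19) = 1216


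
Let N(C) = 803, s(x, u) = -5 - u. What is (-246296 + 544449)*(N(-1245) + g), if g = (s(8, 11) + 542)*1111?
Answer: 174475855917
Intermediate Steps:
g = 584386 (g = ((-5 - 1*11) + 542)*1111 = ((-5 - 11) + 542)*1111 = (-16 + 542)*1111 = 526*1111 = 584386)
(-246296 + 544449)*(N(-1245) + g) = (-246296 + 544449)*(803 + 584386) = 298153*585189 = 174475855917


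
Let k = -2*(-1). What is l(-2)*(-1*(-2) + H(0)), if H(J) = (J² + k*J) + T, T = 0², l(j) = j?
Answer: -4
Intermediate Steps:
k = 2
T = 0
H(J) = J² + 2*J (H(J) = (J² + 2*J) + 0 = J² + 2*J)
l(-2)*(-1*(-2) + H(0)) = -2*(-1*(-2) + 0*(2 + 0)) = -2*(2 + 0*2) = -2*(2 + 0) = -2*2 = -4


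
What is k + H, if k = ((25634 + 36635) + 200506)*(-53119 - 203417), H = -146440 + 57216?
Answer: -67411336624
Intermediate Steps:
H = -89224
k = -67411247400 (k = (62269 + 200506)*(-256536) = 262775*(-256536) = -67411247400)
k + H = -67411247400 - 89224 = -67411336624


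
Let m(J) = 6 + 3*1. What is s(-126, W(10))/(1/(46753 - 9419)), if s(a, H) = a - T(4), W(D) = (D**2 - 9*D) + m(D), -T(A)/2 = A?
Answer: -4405412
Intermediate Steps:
m(J) = 9 (m(J) = 6 + 3 = 9)
T(A) = -2*A
W(D) = 9 + D**2 - 9*D (W(D) = (D**2 - 9*D) + 9 = 9 + D**2 - 9*D)
s(a, H) = 8 + a (s(a, H) = a - (-2)*4 = a - 1*(-8) = a + 8 = 8 + a)
s(-126, W(10))/(1/(46753 - 9419)) = (8 - 126)/(1/(46753 - 9419)) = -118/(1/37334) = -118/1/37334 = -118*37334 = -4405412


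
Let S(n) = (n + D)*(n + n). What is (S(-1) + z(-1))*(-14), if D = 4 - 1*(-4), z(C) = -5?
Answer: 266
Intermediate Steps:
D = 8 (D = 4 + 4 = 8)
S(n) = 2*n*(8 + n) (S(n) = (n + 8)*(n + n) = (8 + n)*(2*n) = 2*n*(8 + n))
(S(-1) + z(-1))*(-14) = (2*(-1)*(8 - 1) - 5)*(-14) = (2*(-1)*7 - 5)*(-14) = (-14 - 5)*(-14) = -19*(-14) = 266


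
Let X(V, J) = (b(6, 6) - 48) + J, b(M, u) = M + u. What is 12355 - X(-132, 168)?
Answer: 12223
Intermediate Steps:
X(V, J) = -36 + J (X(V, J) = ((6 + 6) - 48) + J = (12 - 48) + J = -36 + J)
12355 - X(-132, 168) = 12355 - (-36 + 168) = 12355 - 1*132 = 12355 - 132 = 12223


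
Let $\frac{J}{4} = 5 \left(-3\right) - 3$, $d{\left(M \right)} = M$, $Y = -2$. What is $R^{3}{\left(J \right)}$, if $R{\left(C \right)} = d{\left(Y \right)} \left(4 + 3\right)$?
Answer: $-2744$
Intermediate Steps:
$J = -72$ ($J = 4 \left(5 \left(-3\right) - 3\right) = 4 \left(-15 - 3\right) = 4 \left(-18\right) = -72$)
$R{\left(C \right)} = -14$ ($R{\left(C \right)} = - 2 \left(4 + 3\right) = \left(-2\right) 7 = -14$)
$R^{3}{\left(J \right)} = \left(-14\right)^{3} = -2744$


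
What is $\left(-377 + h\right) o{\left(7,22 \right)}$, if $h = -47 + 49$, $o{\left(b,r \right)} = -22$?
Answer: $8250$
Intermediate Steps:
$h = 2$
$\left(-377 + h\right) o{\left(7,22 \right)} = \left(-377 + 2\right) \left(-22\right) = \left(-375\right) \left(-22\right) = 8250$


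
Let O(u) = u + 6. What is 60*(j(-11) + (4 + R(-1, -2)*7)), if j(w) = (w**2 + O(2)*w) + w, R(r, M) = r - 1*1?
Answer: 720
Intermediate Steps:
R(r, M) = -1 + r (R(r, M) = r - 1 = -1 + r)
O(u) = 6 + u
j(w) = w**2 + 9*w (j(w) = (w**2 + (6 + 2)*w) + w = (w**2 + 8*w) + w = w**2 + 9*w)
60*(j(-11) + (4 + R(-1, -2)*7)) = 60*(-11*(9 - 11) + (4 + (-1 - 1)*7)) = 60*(-11*(-2) + (4 - 2*7)) = 60*(22 + (4 - 14)) = 60*(22 - 10) = 60*12 = 720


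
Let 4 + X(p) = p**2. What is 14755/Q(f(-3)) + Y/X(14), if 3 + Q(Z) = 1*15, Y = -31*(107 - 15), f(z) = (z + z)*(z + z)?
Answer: 58307/48 ≈ 1214.7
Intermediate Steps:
f(z) = 4*z**2 (f(z) = (2*z)*(2*z) = 4*z**2)
Y = -2852 (Y = -31*92 = -2852)
Q(Z) = 12 (Q(Z) = -3 + 1*15 = -3 + 15 = 12)
X(p) = -4 + p**2
14755/Q(f(-3)) + Y/X(14) = 14755/12 - 2852/(-4 + 14**2) = 14755*(1/12) - 2852/(-4 + 196) = 14755/12 - 2852/192 = 14755/12 - 2852*1/192 = 14755/12 - 713/48 = 58307/48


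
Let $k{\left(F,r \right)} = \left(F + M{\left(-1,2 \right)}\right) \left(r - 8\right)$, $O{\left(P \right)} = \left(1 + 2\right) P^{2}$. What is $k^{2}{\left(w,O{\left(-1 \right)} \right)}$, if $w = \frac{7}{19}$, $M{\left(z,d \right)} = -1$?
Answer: $\frac{3600}{361} \approx 9.9723$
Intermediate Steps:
$w = \frac{7}{19}$ ($w = 7 \cdot \frac{1}{19} = \frac{7}{19} \approx 0.36842$)
$O{\left(P \right)} = 3 P^{2}$
$k{\left(F,r \right)} = \left(-1 + F\right) \left(-8 + r\right)$ ($k{\left(F,r \right)} = \left(F - 1\right) \left(r - 8\right) = \left(-1 + F\right) \left(-8 + r\right)$)
$k^{2}{\left(w,O{\left(-1 \right)} \right)} = \left(8 - 3 \left(-1\right)^{2} - \frac{56}{19} + \frac{7 \cdot 3 \left(-1\right)^{2}}{19}\right)^{2} = \left(8 - 3 \cdot 1 - \frac{56}{19} + \frac{7 \cdot 3 \cdot 1}{19}\right)^{2} = \left(8 - 3 - \frac{56}{19} + \frac{7}{19} \cdot 3\right)^{2} = \left(8 - 3 - \frac{56}{19} + \frac{21}{19}\right)^{2} = \left(\frac{60}{19}\right)^{2} = \frac{3600}{361}$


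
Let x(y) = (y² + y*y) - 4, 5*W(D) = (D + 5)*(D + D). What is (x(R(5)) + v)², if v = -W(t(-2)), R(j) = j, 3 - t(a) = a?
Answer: 676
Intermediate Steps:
t(a) = 3 - a
W(D) = 2*D*(5 + D)/5 (W(D) = ((D + 5)*(D + D))/5 = ((5 + D)*(2*D))/5 = (2*D*(5 + D))/5 = 2*D*(5 + D)/5)
x(y) = -4 + 2*y² (x(y) = (y² + y²) - 4 = 2*y² - 4 = -4 + 2*y²)
v = -20 (v = -2*(3 - 1*(-2))*(5 + (3 - 1*(-2)))/5 = -2*(3 + 2)*(5 + (3 + 2))/5 = -2*5*(5 + 5)/5 = -2*5*10/5 = -1*20 = -20)
(x(R(5)) + v)² = ((-4 + 2*5²) - 20)² = ((-4 + 2*25) - 20)² = ((-4 + 50) - 20)² = (46 - 20)² = 26² = 676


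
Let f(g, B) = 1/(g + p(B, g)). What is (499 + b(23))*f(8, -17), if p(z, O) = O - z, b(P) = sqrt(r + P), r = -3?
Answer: 499/33 + 2*sqrt(5)/33 ≈ 15.257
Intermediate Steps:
b(P) = sqrt(-3 + P)
f(g, B) = 1/(-B + 2*g) (f(g, B) = 1/(g + (g - B)) = 1/(-B + 2*g))
(499 + b(23))*f(8, -17) = (499 + sqrt(-3 + 23))/(-1*(-17) + 2*8) = (499 + sqrt(20))/(17 + 16) = (499 + 2*sqrt(5))/33 = (499 + 2*sqrt(5))*(1/33) = 499/33 + 2*sqrt(5)/33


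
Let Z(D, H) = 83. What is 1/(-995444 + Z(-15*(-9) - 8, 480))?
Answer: -1/995361 ≈ -1.0047e-6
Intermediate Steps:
1/(-995444 + Z(-15*(-9) - 8, 480)) = 1/(-995444 + 83) = 1/(-995361) = -1/995361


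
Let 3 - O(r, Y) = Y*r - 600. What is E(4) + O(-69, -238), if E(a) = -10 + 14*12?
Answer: -15661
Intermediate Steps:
E(a) = 158 (E(a) = -10 + 168 = 158)
O(r, Y) = 603 - Y*r (O(r, Y) = 3 - (Y*r - 600) = 3 - (-600 + Y*r) = 3 + (600 - Y*r) = 603 - Y*r)
E(4) + O(-69, -238) = 158 + (603 - 1*(-238)*(-69)) = 158 + (603 - 16422) = 158 - 15819 = -15661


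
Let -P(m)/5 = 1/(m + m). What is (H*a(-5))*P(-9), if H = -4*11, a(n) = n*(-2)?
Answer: -1100/9 ≈ -122.22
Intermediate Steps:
P(m) = -5/(2*m) (P(m) = -5/(m + m) = -5*1/(2*m) = -5/(2*m))
a(n) = -2*n
H = -44
(H*a(-5))*P(-9) = (-(-88)*(-5))*(-5/2/(-9)) = (-44*10)*(-5/2*(-⅑)) = -440*5/18 = -1100/9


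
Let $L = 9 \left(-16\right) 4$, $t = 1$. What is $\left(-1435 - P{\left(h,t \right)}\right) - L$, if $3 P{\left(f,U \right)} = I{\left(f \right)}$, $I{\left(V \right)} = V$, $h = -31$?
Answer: $- \frac{2546}{3} \approx -848.67$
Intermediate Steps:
$P{\left(f,U \right)} = \frac{f}{3}$
$L = -576$ ($L = \left(-144\right) 4 = -576$)
$\left(-1435 - P{\left(h,t \right)}\right) - L = \left(-1435 - \frac{1}{3} \left(-31\right)\right) - -576 = \left(-1435 - - \frac{31}{3}\right) + 576 = \left(-1435 + \frac{31}{3}\right) + 576 = - \frac{4274}{3} + 576 = - \frac{2546}{3}$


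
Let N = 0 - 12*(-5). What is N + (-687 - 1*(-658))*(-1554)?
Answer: 45126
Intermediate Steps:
N = 60 (N = 0 + 60 = 60)
N + (-687 - 1*(-658))*(-1554) = 60 + (-687 - 1*(-658))*(-1554) = 60 + (-687 + 658)*(-1554) = 60 - 29*(-1554) = 60 + 45066 = 45126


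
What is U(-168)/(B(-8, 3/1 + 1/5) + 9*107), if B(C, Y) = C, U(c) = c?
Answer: -168/955 ≈ -0.17592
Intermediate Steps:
U(-168)/(B(-8, 3/1 + 1/5) + 9*107) = -168/(-8 + 9*107) = -168/(-8 + 963) = -168/955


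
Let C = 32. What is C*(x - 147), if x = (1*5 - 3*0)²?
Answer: -3904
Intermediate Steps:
x = 25 (x = (5 + 0)² = 5² = 25)
C*(x - 147) = 32*(25 - 147) = 32*(-122) = -3904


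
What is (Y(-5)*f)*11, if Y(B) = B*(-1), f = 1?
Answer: 55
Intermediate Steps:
Y(B) = -B
(Y(-5)*f)*11 = (-1*(-5)*1)*11 = (5*1)*11 = 5*11 = 55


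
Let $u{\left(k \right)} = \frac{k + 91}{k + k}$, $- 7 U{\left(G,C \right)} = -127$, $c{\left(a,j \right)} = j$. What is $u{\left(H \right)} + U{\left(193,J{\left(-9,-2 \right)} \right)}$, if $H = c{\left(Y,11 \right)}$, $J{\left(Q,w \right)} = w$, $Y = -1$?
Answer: $\frac{1754}{77} \approx 22.779$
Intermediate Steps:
$H = 11$
$U{\left(G,C \right)} = \frac{127}{7}$ ($U{\left(G,C \right)} = \left(- \frac{1}{7}\right) \left(-127\right) = \frac{127}{7}$)
$u{\left(k \right)} = \frac{91 + k}{2 k}$
$u{\left(H \right)} + U{\left(193,J{\left(-9,-2 \right)} \right)} = \frac{91 + 11}{2 \cdot 11} + \frac{127}{7} = \frac{1}{2} \cdot \frac{1}{11} \cdot 102 + \frac{127}{7} = \frac{51}{11} + \frac{127}{7} = \frac{1754}{77}$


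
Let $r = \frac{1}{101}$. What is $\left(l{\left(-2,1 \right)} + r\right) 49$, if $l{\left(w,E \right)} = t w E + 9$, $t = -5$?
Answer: $\frac{94080}{101} \approx 931.49$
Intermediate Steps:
$r = \frac{1}{101} \approx 0.009901$
$l{\left(w,E \right)} = 9 - 5 E w$ ($l{\left(w,E \right)} = - 5 w E + 9 = - 5 E w + 9 = 9 - 5 E w$)
$\left(l{\left(-2,1 \right)} + r\right) 49 = \left(\left(9 - 5 \left(-2\right)\right) + \frac{1}{101}\right) 49 = \left(\left(9 + 10\right) + \frac{1}{101}\right) 49 = \left(19 + \frac{1}{101}\right) 49 = \frac{1920}{101} \cdot 49 = \frac{94080}{101}$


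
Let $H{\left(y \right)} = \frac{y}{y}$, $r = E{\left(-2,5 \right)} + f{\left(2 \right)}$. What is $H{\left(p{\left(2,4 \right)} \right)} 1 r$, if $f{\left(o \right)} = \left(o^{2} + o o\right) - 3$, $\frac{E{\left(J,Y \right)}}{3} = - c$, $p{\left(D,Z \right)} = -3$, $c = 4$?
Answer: $-7$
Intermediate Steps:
$E{\left(J,Y \right)} = -12$ ($E{\left(J,Y \right)} = 3 \left(\left(-1\right) 4\right) = 3 \left(-4\right) = -12$)
$f{\left(o \right)} = -3 + 2 o^{2}$ ($f{\left(o \right)} = \left(o^{2} + o^{2}\right) - 3 = 2 o^{2} - 3 = -3 + 2 o^{2}$)
$r = -7$ ($r = -12 - \left(3 - 2 \cdot 2^{2}\right) = -12 + \left(-3 + 2 \cdot 4\right) = -12 + \left(-3 + 8\right) = -12 + 5 = -7$)
$H{\left(y \right)} = 1$
$H{\left(p{\left(2,4 \right)} \right)} 1 r = 1 \cdot 1 \left(-7\right) = 1 \left(-7\right) = -7$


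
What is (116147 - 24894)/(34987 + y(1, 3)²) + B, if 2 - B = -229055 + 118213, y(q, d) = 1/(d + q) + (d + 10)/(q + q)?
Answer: 62131849772/560521 ≈ 1.1085e+5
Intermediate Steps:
y(q, d) = 1/(d + q) + (10 + d)/(2*q) (y(q, d) = 1/(d + q) + (10 + d)/((2*q)) = 1/(d + q) + (10 + d)*(1/(2*q)) = 1/(d + q) + (10 + d)/(2*q))
B = 110844 (B = 2 - (-229055 + 118213) = 2 - 1*(-110842) = 2 + 110842 = 110844)
(116147 - 24894)/(34987 + y(1, 3)²) + B = (116147 - 24894)/(34987 + ((½)*(3² + 10*3 + 12*1 + 3*1)/(1*(3 + 1)))²) + 110844 = 91253/(34987 + ((½)*1*(9 + 30 + 12 + 3)/4)²) + 110844 = 91253/(34987 + ((½)*1*(¼)*54)²) + 110844 = 91253/(34987 + (27/4)²) + 110844 = 91253/(34987 + 729/16) + 110844 = 91253/(560521/16) + 110844 = 91253*(16/560521) + 110844 = 1460048/560521 + 110844 = 62131849772/560521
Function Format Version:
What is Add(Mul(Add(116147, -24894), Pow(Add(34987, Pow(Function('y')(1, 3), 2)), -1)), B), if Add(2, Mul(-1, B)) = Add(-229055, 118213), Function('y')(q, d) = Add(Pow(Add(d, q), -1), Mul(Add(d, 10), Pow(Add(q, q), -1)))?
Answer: Rational(62131849772, 560521) ≈ 1.1085e+5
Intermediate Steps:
Function('y')(q, d) = Add(Pow(Add(d, q), -1), Mul(Rational(1, 2), Pow(q, -1), Add(10, d))) (Function('y')(q, d) = Add(Pow(Add(d, q), -1), Mul(Add(10, d), Pow(Mul(2, q), -1))) = Add(Pow(Add(d, q), -1), Mul(Add(10, d), Mul(Rational(1, 2), Pow(q, -1)))) = Add(Pow(Add(d, q), -1), Mul(Rational(1, 2), Pow(q, -1), Add(10, d))))
B = 110844 (B = Add(2, Mul(-1, Add(-229055, 118213))) = Add(2, Mul(-1, -110842)) = Add(2, 110842) = 110844)
Add(Mul(Add(116147, -24894), Pow(Add(34987, Pow(Function('y')(1, 3), 2)), -1)), B) = Add(Mul(Add(116147, -24894), Pow(Add(34987, Pow(Mul(Rational(1, 2), Pow(1, -1), Pow(Add(3, 1), -1), Add(Pow(3, 2), Mul(10, 3), Mul(12, 1), Mul(3, 1))), 2)), -1)), 110844) = Add(Mul(91253, Pow(Add(34987, Pow(Mul(Rational(1, 2), 1, Pow(4, -1), Add(9, 30, 12, 3)), 2)), -1)), 110844) = Add(Mul(91253, Pow(Add(34987, Pow(Mul(Rational(1, 2), 1, Rational(1, 4), 54), 2)), -1)), 110844) = Add(Mul(91253, Pow(Add(34987, Pow(Rational(27, 4), 2)), -1)), 110844) = Add(Mul(91253, Pow(Add(34987, Rational(729, 16)), -1)), 110844) = Add(Mul(91253, Pow(Rational(560521, 16), -1)), 110844) = Add(Mul(91253, Rational(16, 560521)), 110844) = Add(Rational(1460048, 560521), 110844) = Rational(62131849772, 560521)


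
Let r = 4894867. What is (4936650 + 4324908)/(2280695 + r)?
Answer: 1543593/1195927 ≈ 1.2907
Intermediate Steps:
(4936650 + 4324908)/(2280695 + r) = (4936650 + 4324908)/(2280695 + 4894867) = 9261558/7175562 = 9261558*(1/7175562) = 1543593/1195927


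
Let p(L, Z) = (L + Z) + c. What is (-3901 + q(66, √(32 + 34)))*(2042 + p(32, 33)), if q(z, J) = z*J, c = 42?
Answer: -8383249 + 141834*√66 ≈ -7.2310e+6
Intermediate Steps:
q(z, J) = J*z
p(L, Z) = 42 + L + Z (p(L, Z) = (L + Z) + 42 = 42 + L + Z)
(-3901 + q(66, √(32 + 34)))*(2042 + p(32, 33)) = (-3901 + √(32 + 34)*66)*(2042 + (42 + 32 + 33)) = (-3901 + √66*66)*(2042 + 107) = (-3901 + 66*√66)*2149 = -8383249 + 141834*√66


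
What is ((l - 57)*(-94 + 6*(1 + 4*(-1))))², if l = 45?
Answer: 1806336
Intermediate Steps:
((l - 57)*(-94 + 6*(1 + 4*(-1))))² = ((45 - 57)*(-94 + 6*(1 + 4*(-1))))² = (-12*(-94 + 6*(1 - 4)))² = (-12*(-94 + 6*(-3)))² = (-12*(-94 - 18))² = (-12*(-112))² = 1344² = 1806336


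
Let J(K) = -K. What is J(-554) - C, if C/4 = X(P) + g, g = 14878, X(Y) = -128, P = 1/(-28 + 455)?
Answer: -58446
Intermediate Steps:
P = 1/427 ≈ 0.0023419
C = 59000 (C = 4*(-128 + 14878) = 4*14750 = 59000)
J(-554) - C = -1*(-554) - 1*59000 = 554 - 59000 = -58446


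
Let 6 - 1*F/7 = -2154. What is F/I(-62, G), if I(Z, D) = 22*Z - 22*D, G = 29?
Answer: -1080/143 ≈ -7.5524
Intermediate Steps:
F = 15120 (F = 42 - 7*(-2154) = 42 + 15078 = 15120)
I(Z, D) = -22*D + 22*Z
F/I(-62, G) = 15120/(-22*29 + 22*(-62)) = 15120/(-638 - 1364) = 15120/(-2002) = 15120*(-1/2002) = -1080/143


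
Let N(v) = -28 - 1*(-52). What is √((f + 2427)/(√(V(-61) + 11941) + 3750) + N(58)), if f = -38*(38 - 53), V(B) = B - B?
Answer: √(92997 + 24*√11941)/√(3750 + √11941) ≈ 4.9776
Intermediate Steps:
V(B) = 0
N(v) = 24 (N(v) = -28 + 52 = 24)
f = 570 (f = -38*(-15) = 570)
√((f + 2427)/(√(V(-61) + 11941) + 3750) + N(58)) = √((570 + 2427)/(√(0 + 11941) + 3750) + 24) = √(2997/(√11941 + 3750) + 24) = √(2997/(3750 + √11941) + 24) = √(24 + 2997/(3750 + √11941))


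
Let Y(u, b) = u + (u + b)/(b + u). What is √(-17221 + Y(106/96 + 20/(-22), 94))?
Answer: I*√300037881/132 ≈ 131.22*I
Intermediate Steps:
Y(u, b) = 1 + u (Y(u, b) = u + (b + u)/(b + u) = u + 1 = 1 + u)
√(-17221 + Y(106/96 + 20/(-22), 94)) = √(-17221 + (1 + (106/96 + 20/(-22)))) = √(-17221 + (1 + (106*(1/96) + 20*(-1/22)))) = √(-17221 + (1 + (53/48 - 10/11))) = √(-17221 + (1 + 103/528)) = √(-17221 + 631/528) = √(-9092057/528) = I*√300037881/132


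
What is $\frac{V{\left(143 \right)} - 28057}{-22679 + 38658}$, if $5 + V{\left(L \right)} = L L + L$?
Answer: $- \frac{7470}{15979} \approx -0.46749$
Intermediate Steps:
$V{\left(L \right)} = -5 + L + L^{2}$ ($V{\left(L \right)} = -5 + \left(L L + L\right) = -5 + \left(L^{2} + L\right) = -5 + \left(L + L^{2}\right) = -5 + L + L^{2}$)
$\frac{V{\left(143 \right)} - 28057}{-22679 + 38658} = \frac{\left(-5 + 143 + 143^{2}\right) - 28057}{-22679 + 38658} = \frac{\left(-5 + 143 + 20449\right) - 28057}{15979} = \left(20587 - 28057\right) \frac{1}{15979} = \left(-7470\right) \frac{1}{15979} = - \frac{7470}{15979}$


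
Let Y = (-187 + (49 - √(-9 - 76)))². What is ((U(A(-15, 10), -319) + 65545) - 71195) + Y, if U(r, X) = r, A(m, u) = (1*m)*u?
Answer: 13159 + 276*I*√85 ≈ 13159.0 + 2544.6*I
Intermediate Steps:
A(m, u) = m*u
Y = (-138 - I*√85)² (Y = (-187 + (49 - √(-85)))² = (-187 + (49 - I*√85))² = (-138 - I*√85)² ≈ 18959.0 + 2544.6*I)
((U(A(-15, 10), -319) + 65545) - 71195) + Y = ((-15*10 + 65545) - 71195) + (138 + I*√85)² = ((-150 + 65545) - 71195) + (138 + I*√85)² = (65395 - 71195) + (138 + I*√85)² = -5800 + (138 + I*√85)²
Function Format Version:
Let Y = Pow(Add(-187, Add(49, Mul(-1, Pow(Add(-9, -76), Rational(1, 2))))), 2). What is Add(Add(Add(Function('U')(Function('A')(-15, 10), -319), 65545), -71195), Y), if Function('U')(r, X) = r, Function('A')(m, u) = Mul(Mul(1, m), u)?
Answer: Add(13159, Mul(276, I, Pow(85, Rational(1, 2)))) ≈ Add(13159., Mul(2544.6, I))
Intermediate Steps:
Function('A')(m, u) = Mul(m, u)
Y = Pow(Add(-138, Mul(-1, I, Pow(85, Rational(1, 2)))), 2) (Y = Pow(Add(-187, Add(49, Mul(-1, Pow(-85, Rational(1, 2))))), 2) = Pow(Add(-187, Add(49, Mul(-1, Mul(I, Pow(85, Rational(1, 2)))))), 2) = Pow(Add(-187, Add(49, Mul(-1, I, Pow(85, Rational(1, 2))))), 2) = Pow(Add(-138, Mul(-1, I, Pow(85, Rational(1, 2)))), 2) ≈ Add(18959., Mul(2544.6, I)))
Add(Add(Add(Function('U')(Function('A')(-15, 10), -319), 65545), -71195), Y) = Add(Add(Add(Mul(-15, 10), 65545), -71195), Pow(Add(138, Mul(I, Pow(85, Rational(1, 2)))), 2)) = Add(Add(Add(-150, 65545), -71195), Pow(Add(138, Mul(I, Pow(85, Rational(1, 2)))), 2)) = Add(Add(65395, -71195), Pow(Add(138, Mul(I, Pow(85, Rational(1, 2)))), 2)) = Add(-5800, Pow(Add(138, Mul(I, Pow(85, Rational(1, 2)))), 2))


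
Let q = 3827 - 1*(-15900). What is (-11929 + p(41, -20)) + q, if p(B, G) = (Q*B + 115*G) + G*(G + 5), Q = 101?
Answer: 9939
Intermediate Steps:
p(B, G) = 101*B + 115*G + G*(5 + G) (p(B, G) = (101*B + 115*G) + G*(G + 5) = (101*B + 115*G) + G*(5 + G) = 101*B + 115*G + G*(5 + G))
q = 19727 (q = 3827 + 15900 = 19727)
(-11929 + p(41, -20)) + q = (-11929 + ((-20)**2 + 101*41 + 120*(-20))) + 19727 = (-11929 + (400 + 4141 - 2400)) + 19727 = (-11929 + 2141) + 19727 = -9788 + 19727 = 9939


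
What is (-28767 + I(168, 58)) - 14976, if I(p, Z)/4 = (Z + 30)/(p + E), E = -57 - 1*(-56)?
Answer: -7304729/167 ≈ -43741.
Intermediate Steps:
E = -1 (E = -57 + 56 = -1)
I(p, Z) = 4*(30 + Z)/(-1 + p) (I(p, Z) = 4*((Z + 30)/(p - 1)) = 4*((30 + Z)/(-1 + p)) = 4*(30 + Z)/(-1 + p))
(-28767 + I(168, 58)) - 14976 = (-28767 + 4*(30 + 58)/(-1 + 168)) - 14976 = (-28767 + 4*88/167) - 14976 = (-28767 + 4*(1/167)*88) - 14976 = (-28767 + 352/167) - 14976 = -4803737/167 - 14976 = -7304729/167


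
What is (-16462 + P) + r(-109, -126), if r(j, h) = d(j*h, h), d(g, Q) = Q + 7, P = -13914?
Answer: -30495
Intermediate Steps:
d(g, Q) = 7 + Q
r(j, h) = 7 + h
(-16462 + P) + r(-109, -126) = (-16462 - 13914) + (7 - 126) = -30376 - 119 = -30495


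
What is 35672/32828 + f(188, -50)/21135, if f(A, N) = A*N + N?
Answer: 7395052/11563663 ≈ 0.63951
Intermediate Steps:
f(A, N) = N + A*N
35672/32828 + f(188, -50)/21135 = 35672/32828 - 50*(1 + 188)/21135 = 35672*(1/32828) - 50*189*(1/21135) = 8918/8207 - 9450*1/21135 = 8918/8207 - 630/1409 = 7395052/11563663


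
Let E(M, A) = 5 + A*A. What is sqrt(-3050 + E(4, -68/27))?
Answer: I*sqrt(2215181)/27 ≈ 55.124*I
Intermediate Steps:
E(M, A) = 5 + A**2
sqrt(-3050 + E(4, -68/27)) = sqrt(-3050 + (5 + (-68/27)**2)) = sqrt(-3050 + (5 + 4624/729)) = sqrt(-3050 + 8269/729) = sqrt(-2215181/729) = I*sqrt(2215181)/27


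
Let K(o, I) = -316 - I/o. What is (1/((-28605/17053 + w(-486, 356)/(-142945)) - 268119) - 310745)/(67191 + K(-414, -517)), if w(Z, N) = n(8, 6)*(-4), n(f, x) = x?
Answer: -14013715904065750357905/3015816025529120838224 ≈ -4.6467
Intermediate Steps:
K(o, I) = -316 - I/o
w(Z, N) = -24 (w(Z, N) = 6*(-4) = -24)
(1/((-28605/17053 + w(-486, 356)/(-142945)) - 268119) - 310745)/(67191 + K(-414, -517)) = (1/((-28605/17053 - 24/(-142945)) - 268119) - 310745)/(67191 + (-316 - 1*(-517)/(-414))) = (1/((-28605*1/17053 - 24*(-1/142945)) - 268119) - 310745)/(67191 + (-316 - 1*(-517)*(-1/414))) = (1/((-28605/17053 + 24/142945) - 268119) - 310745)/(67191 + (-316 - 517/414)) = (1/(-4088532453/2437641085 - 268119) - 310745)/(67191 - 131341/414) = (1/(-653581978601568/2437641085) - 310745)/(27685733/414) = (-2437641085/653581978601568 - 310745)*(414/27685733) = -203097331942981889245/653581978601568*414/27685733 = -14013715904065750357905/3015816025529120838224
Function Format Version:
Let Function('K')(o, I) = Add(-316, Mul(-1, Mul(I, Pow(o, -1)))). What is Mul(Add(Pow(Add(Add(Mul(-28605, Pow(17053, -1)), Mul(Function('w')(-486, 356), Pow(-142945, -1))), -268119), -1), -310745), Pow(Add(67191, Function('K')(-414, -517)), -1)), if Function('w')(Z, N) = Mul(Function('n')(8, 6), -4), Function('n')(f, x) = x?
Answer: Rational(-14013715904065750357905, 3015816025529120838224) ≈ -4.6467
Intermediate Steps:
Function('K')(o, I) = Add(-316, Mul(-1, I, Pow(o, -1)))
Function('w')(Z, N) = -24 (Function('w')(Z, N) = Mul(6, -4) = -24)
Mul(Add(Pow(Add(Add(Mul(-28605, Pow(17053, -1)), Mul(Function('w')(-486, 356), Pow(-142945, -1))), -268119), -1), -310745), Pow(Add(67191, Function('K')(-414, -517)), -1)) = Mul(Add(Pow(Add(Add(Mul(-28605, Pow(17053, -1)), Mul(-24, Pow(-142945, -1))), -268119), -1), -310745), Pow(Add(67191, Add(-316, Mul(-1, -517, Pow(-414, -1)))), -1)) = Mul(Add(Pow(Add(Add(Mul(-28605, Rational(1, 17053)), Mul(-24, Rational(-1, 142945))), -268119), -1), -310745), Pow(Add(67191, Add(-316, Mul(-1, -517, Rational(-1, 414)))), -1)) = Mul(Add(Pow(Add(Add(Rational(-28605, 17053), Rational(24, 142945)), -268119), -1), -310745), Pow(Add(67191, Add(-316, Rational(-517, 414))), -1)) = Mul(Add(Pow(Add(Rational(-4088532453, 2437641085), -268119), -1), -310745), Pow(Add(67191, Rational(-131341, 414)), -1)) = Mul(Add(Pow(Rational(-653581978601568, 2437641085), -1), -310745), Pow(Rational(27685733, 414), -1)) = Mul(Add(Rational(-2437641085, 653581978601568), -310745), Rational(414, 27685733)) = Mul(Rational(-203097331942981889245, 653581978601568), Rational(414, 27685733)) = Rational(-14013715904065750357905, 3015816025529120838224)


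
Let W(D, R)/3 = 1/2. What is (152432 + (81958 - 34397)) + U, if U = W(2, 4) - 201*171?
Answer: 331247/2 ≈ 1.6562e+5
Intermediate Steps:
W(D, R) = 3/2
U = -68739/2 (U = 3/2 - 201*171 = 3/2 - 34371 = -68739/2 ≈ -34370.)
(152432 + (81958 - 34397)) + U = (152432 + (81958 - 34397)) - 68739/2 = (152432 + 47561) - 68739/2 = 199993 - 68739/2 = 331247/2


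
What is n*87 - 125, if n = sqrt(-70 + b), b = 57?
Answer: -125 + 87*I*sqrt(13) ≈ -125.0 + 313.68*I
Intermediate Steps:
n = I*sqrt(13) (n = sqrt(-70 + 57) = sqrt(-13) = I*sqrt(13) ≈ 3.6056*I)
n*87 - 125 = (I*sqrt(13))*87 - 125 = 87*I*sqrt(13) - 125 = -125 + 87*I*sqrt(13)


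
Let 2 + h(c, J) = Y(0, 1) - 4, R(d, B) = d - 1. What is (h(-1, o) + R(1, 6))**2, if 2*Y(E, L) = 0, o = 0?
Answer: 36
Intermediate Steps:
Y(E, L) = 0 (Y(E, L) = (1/2)*0 = 0)
R(d, B) = -1 + d
h(c, J) = -6 (h(c, J) = -2 + (0 - 4) = -2 - 4 = -6)
(h(-1, o) + R(1, 6))**2 = (-6 + (-1 + 1))**2 = (-6 + 0)**2 = (-6)**2 = 36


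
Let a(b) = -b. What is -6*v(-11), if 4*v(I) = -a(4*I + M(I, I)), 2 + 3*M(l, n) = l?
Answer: 145/2 ≈ 72.500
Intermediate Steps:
M(l, n) = -⅔ + l/3
v(I) = -⅙ + 13*I/12 (v(I) = (-(-1)*(4*I + (-⅔ + I/3)))/4 = (-(-1)*(-⅔ + 13*I/3))/4 = (-(⅔ - 13*I/3))/4 = (-⅔ + 13*I/3)/4 = -⅙ + 13*I/12)
-6*v(-11) = -6*(-⅙ + (13/12)*(-11)) = -6*(-⅙ - 143/12) = -6*(-145/12) = 145/2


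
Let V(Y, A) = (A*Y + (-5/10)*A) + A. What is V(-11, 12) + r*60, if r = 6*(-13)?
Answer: -4806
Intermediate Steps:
r = -78
V(Y, A) = A/2 + A*Y (V(Y, A) = (A*Y + (-5*1/10)*A) + A = (A*Y - A/2) + A = (-A/2 + A*Y) + A = A/2 + A*Y)
V(-11, 12) + r*60 = 12*(1/2 - 11) - 78*60 = 12*(-21/2) - 4680 = -126 - 4680 = -4806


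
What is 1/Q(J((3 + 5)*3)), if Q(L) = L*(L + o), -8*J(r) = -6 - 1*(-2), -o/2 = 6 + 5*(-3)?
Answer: 4/37 ≈ 0.10811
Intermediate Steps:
o = 18 (o = -2*(6 + 5*(-3)) = -2*(6 - 15) = -2*(-9) = 18)
J(r) = ½ (J(r) = -(-6 - 1*(-2))/8 = -(-6 + 2)/8 = -⅛*(-4) = ½)
Q(L) = L*(18 + L) (Q(L) = L*(L + 18) = L*(18 + L))
1/Q(J((3 + 5)*3)) = 1/((18 + ½)/2) = 1/((½)*(37/2)) = 1/(37/4) = 4/37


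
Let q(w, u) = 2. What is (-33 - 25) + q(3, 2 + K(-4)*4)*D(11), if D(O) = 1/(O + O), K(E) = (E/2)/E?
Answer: -637/11 ≈ -57.909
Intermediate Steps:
K(E) = ½ (K(E) = (E*(½))/E = (E/2)/E = ½)
D(O) = 1/(2*O)
(-33 - 25) + q(3, 2 + K(-4)*4)*D(11) = (-33 - 25) + 2*((½)/11) = -58 + 2*((½)*(1/11)) = -58 + 2*(1/22) = -58 + 1/11 = -637/11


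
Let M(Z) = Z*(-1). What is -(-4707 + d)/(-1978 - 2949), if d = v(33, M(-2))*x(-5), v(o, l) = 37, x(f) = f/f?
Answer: -4670/4927 ≈ -0.94784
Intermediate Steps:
x(f) = 1
M(Z) = -Z
d = 37 (d = 37*1 = 37)
-(-4707 + d)/(-1978 - 2949) = -(-4707 + 37)/(-1978 - 2949) = -(-4670)/(-4927) = -(-4670)*(-1)/4927 = -1*4670/4927 = -4670/4927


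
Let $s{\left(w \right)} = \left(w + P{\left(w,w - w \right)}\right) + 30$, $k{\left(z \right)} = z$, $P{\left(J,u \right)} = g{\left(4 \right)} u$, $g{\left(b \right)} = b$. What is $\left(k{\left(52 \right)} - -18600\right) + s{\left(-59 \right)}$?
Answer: $18623$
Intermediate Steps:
$P{\left(J,u \right)} = 4 u$
$s{\left(w \right)} = 30 + w$ ($s{\left(w \right)} = \left(w + 4 \left(w - w\right)\right) + 30 = \left(w + 4 \cdot 0\right) + 30 = \left(w + 0\right) + 30 = w + 30 = 30 + w$)
$\left(k{\left(52 \right)} - -18600\right) + s{\left(-59 \right)} = \left(52 - -18600\right) + \left(30 - 59\right) = \left(52 + 18600\right) - 29 = 18652 - 29 = 18623$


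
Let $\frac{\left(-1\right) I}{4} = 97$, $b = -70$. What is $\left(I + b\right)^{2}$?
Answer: $209764$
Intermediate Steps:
$I = -388$ ($I = \left(-4\right) 97 = -388$)
$\left(I + b\right)^{2} = \left(-388 - 70\right)^{2} = \left(-458\right)^{2} = 209764$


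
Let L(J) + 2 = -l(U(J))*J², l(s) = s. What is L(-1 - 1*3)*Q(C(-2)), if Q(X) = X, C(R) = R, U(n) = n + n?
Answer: -252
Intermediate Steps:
U(n) = 2*n
L(J) = -2 - 2*J³ (L(J) = -2 - 2*J*J² = -2 - 2*J³)
L(-1 - 1*3)*Q(C(-2)) = (-2 - 2*(-1 - 1*3)³)*(-2) = (-2 - 2*(-1 - 3)³)*(-2) = (-2 - 2*(-4)³)*(-2) = (-2 - 2*(-64))*(-2) = (-2 + 128)*(-2) = 126*(-2) = -252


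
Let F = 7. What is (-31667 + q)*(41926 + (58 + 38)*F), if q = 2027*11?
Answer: -399143260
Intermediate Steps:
q = 22297
(-31667 + q)*(41926 + (58 + 38)*F) = (-31667 + 22297)*(41926 + (58 + 38)*7) = -9370*(41926 + 96*7) = -9370*(41926 + 672) = -9370*42598 = -399143260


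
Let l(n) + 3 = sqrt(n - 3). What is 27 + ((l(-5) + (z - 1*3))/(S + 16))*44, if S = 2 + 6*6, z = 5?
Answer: 707/27 + 44*I*sqrt(2)/27 ≈ 26.185 + 2.3046*I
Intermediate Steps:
l(n) = -3 + sqrt(-3 + n) (l(n) = -3 + sqrt(n - 3) = -3 + sqrt(-3 + n))
S = 38 (S = 2 + 36 = 38)
27 + ((l(-5) + (z - 1*3))/(S + 16))*44 = 27 + (((-3 + sqrt(-3 - 5)) + (5 - 1*3))/(38 + 16))*44 = 27 + (((-3 + sqrt(-8)) + (5 - 3))/54)*44 = 27 + (((-3 + 2*I*sqrt(2)) + 2)*(1/54))*44 = 27 + ((-1 + 2*I*sqrt(2))*(1/54))*44 = 27 + (-1/54 + I*sqrt(2)/27)*44 = 27 + (-22/27 + 44*I*sqrt(2)/27) = 707/27 + 44*I*sqrt(2)/27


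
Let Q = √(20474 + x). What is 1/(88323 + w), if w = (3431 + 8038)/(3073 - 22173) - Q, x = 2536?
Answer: 826176783900/72969700751131399 + 364810000*√23010/2845818329294124561 ≈ 1.1342e-5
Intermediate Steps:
Q = √23010 (Q = √(20474 + 2536) = √23010 ≈ 151.69)
w = -11469/19100 - √23010 (w = (3431 + 8038)/(3073 - 22173) - √23010 = 11469/(-19100) - √23010 = 11469*(-1/19100) - √23010 = -11469/19100 - √23010 ≈ -152.29)
1/(88323 + w) = 1/(88323 + (-11469/19100 - √23010)) = 1/(1686957831/19100 - √23010)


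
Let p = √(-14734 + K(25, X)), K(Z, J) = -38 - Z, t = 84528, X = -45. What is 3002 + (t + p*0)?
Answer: 87530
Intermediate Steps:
p = I*√14797 (p = √(-14734 + (-38 - 1*25)) = √(-14734 + (-38 - 25)) = √(-14734 - 63) = √(-14797) = I*√14797 ≈ 121.64*I)
3002 + (t + p*0) = 3002 + (84528 + (I*√14797)*0) = 3002 + (84528 + 0) = 3002 + 84528 = 87530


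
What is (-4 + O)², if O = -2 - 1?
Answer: 49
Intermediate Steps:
O = -3
(-4 + O)² = (-4 - 3)² = (-7)² = 49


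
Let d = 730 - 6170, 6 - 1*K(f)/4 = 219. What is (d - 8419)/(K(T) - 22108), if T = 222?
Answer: 13859/22960 ≈ 0.60361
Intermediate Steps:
K(f) = -852 (K(f) = 24 - 4*219 = 24 - 876 = -852)
d = -5440
(d - 8419)/(K(T) - 22108) = (-5440 - 8419)/(-852 - 22108) = -13859/(-22960) = -13859*(-1/22960) = 13859/22960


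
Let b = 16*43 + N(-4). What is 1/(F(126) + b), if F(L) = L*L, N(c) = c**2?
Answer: 1/16580 ≈ 6.0314e-5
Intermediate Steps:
b = 704 (b = 16*43 + (-4)**2 = 688 + 16 = 704)
F(L) = L**2
1/(F(126) + b) = 1/(126**2 + 704) = 1/(15876 + 704) = 1/16580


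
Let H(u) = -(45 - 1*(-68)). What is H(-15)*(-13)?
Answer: 1469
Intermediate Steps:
H(u) = -113 (H(u) = -(45 + 68) = -1*113 = -113)
H(-15)*(-13) = -113*(-13) = 1469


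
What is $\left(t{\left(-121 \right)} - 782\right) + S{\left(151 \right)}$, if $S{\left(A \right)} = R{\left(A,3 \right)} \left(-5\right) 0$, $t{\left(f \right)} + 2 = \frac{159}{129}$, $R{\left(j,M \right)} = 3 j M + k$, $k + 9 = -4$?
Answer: $- \frac{33659}{43} \approx -782.77$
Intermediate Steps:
$k = -13$ ($k = -9 - 4 = -13$)
$R{\left(j,M \right)} = -13 + 3 M j$ ($R{\left(j,M \right)} = 3 j M - 13 = 3 M j - 13 = -13 + 3 M j$)
$t{\left(f \right)} = - \frac{33}{43}$ ($t{\left(f \right)} = -2 + \frac{159}{129} = -2 + 159 \cdot \frac{1}{129} = -2 + \frac{53}{43} = - \frac{33}{43}$)
$S{\left(A \right)} = 0$ ($S{\left(A \right)} = \left(-13 + 3 \cdot 3 A\right) \left(-5\right) 0 = \left(-13 + 9 A\right) \left(-5\right) 0 = \left(65 - 45 A\right) 0 = 0$)
$\left(t{\left(-121 \right)} - 782\right) + S{\left(151 \right)} = \left(- \frac{33}{43} - 782\right) + 0 = - \frac{33659}{43} + 0 = - \frac{33659}{43}$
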